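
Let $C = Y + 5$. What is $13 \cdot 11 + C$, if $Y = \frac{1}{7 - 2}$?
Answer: $\frac{741}{5} \approx 148.2$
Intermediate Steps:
$Y = \frac{1}{5} \approx 0.2$
$C = \frac{26}{5}$ ($C = \frac{1}{5} + 5 = \frac{26}{5} \approx 5.2$)
$13 \cdot 11 + C = 13 \cdot 11 + \frac{26}{5} = 143 + \frac{26}{5} = \frac{741}{5}$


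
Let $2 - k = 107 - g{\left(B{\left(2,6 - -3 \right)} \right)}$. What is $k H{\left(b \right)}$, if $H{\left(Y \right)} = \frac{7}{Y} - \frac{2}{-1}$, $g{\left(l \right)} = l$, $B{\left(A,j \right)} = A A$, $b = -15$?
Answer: $- \frac{2323}{15} \approx -154.87$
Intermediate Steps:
$B{\left(A,j \right)} = A^{2}$
$H{\left(Y \right)} = 2 + \frac{7}{Y}$ ($H{\left(Y \right)} = \frac{7}{Y} - -2 = \frac{7}{Y} + 2 = 2 + \frac{7}{Y}$)
$k = -101$ ($k = 2 - \left(107 - 2^{2}\right) = 2 - \left(107 - 4\right) = 2 - 103 = -101$)
$k H{\left(b \right)} = - 101 \left(2 + \frac{7}{-15}\right) = - 101 \left(2 + 7 \left(- \frac{1}{15}\right)\right) = - 101 \left(2 - \frac{7}{15}\right) = \left(-101\right) \frac{23}{15} = - \frac{2323}{15}$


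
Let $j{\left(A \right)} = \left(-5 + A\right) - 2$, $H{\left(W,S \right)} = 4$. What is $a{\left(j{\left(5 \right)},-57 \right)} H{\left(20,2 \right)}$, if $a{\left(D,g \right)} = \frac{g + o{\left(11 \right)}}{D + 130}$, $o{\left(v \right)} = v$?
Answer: $- \frac{23}{16} \approx -1.4375$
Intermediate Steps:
$j{\left(A \right)} = -7 + A$
$a{\left(D,g \right)} = \frac{11 + g}{130 + D}$ ($a{\left(D,g \right)} = \frac{g + 11}{D + 130} = \frac{11 + g}{130 + D}$)
$a{\left(j{\left(5 \right)},-57 \right)} H{\left(20,2 \right)} = \frac{11 - 57}{130 + \left(-7 + 5\right)} 4 = \frac{1}{130 - 2} \left(-46\right) 4 = \frac{1}{128} \left(-46\right) 4 = \left(- \frac{23}{64}\right) 4 = - \frac{23}{16}$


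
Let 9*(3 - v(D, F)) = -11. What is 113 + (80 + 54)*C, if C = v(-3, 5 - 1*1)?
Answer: 6109/9 ≈ 678.78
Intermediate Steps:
v(D, F) = 38/9 (v(D, F) = 3 - 1/9*(-11) = 3 + 11/9 = 38/9)
C = 38/9 ≈ 4.2222
113 + (80 + 54)*C = 113 + (80 + 54)*(38/9) = 113 + 134*(38/9) = 113 + 5092/9 = 6109/9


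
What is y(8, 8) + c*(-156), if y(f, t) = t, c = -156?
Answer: 24344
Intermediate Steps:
y(8, 8) + c*(-156) = 8 - 156*(-156) = 8 + 24336 = 24344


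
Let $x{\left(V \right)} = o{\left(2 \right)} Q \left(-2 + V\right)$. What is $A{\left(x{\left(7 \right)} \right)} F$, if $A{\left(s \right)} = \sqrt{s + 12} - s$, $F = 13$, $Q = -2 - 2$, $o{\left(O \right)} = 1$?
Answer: $260 + 26 i \sqrt{2} \approx 260.0 + 36.77 i$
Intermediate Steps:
$Q = -4$ ($Q = -2 - 2 = -4$)
$x{\left(V \right)} = 8 - 4 V$ ($x{\left(V \right)} = 1 \left(-4\right) \left(-2 + V\right) = - 4 \left(-2 + V\right) = 8 - 4 V$)
$A{\left(s \right)} = \sqrt{12 + s} - s$
$A{\left(x{\left(7 \right)} \right)} F = \left(\sqrt{12 + \left(8 - 28\right)} - \left(8 - 28\right)\right) 13 = \left(\sqrt{12 - 20} - -20\right) 13 = \left(\sqrt{-8} + 20\right) 13 = \left(2 i \sqrt{2} + 20\right) 13 = \left(20 + 2 i \sqrt{2}\right) 13 = 260 + 26 i \sqrt{2}$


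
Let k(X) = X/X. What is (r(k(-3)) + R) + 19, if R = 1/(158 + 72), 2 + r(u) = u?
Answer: 4141/230 ≈ 18.004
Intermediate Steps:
k(X) = 1
r(u) = -2 + u
R = 1/230 ≈ 0.0043478
(r(k(-3)) + R) + 19 = ((-2 + 1) + 1/230) + 19 = (-1 + 1/230) + 19 = -229/230 + 19 = 4141/230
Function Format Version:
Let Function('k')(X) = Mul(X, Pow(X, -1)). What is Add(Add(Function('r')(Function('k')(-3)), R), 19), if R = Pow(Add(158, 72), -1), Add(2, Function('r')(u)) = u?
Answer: Rational(4141, 230) ≈ 18.004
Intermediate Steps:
Function('k')(X) = 1
Function('r')(u) = Add(-2, u)
R = Rational(1, 230) (R = Pow(230, -1) = Rational(1, 230) ≈ 0.0043478)
Add(Add(Function('r')(Function('k')(-3)), R), 19) = Add(Add(Add(-2, 1), Rational(1, 230)), 19) = Add(Add(-1, Rational(1, 230)), 19) = Add(Rational(-229, 230), 19) = Rational(4141, 230)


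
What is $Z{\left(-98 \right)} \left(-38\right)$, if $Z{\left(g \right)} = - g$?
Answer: $-3724$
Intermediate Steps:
$Z{\left(-98 \right)} \left(-38\right) = \left(-1\right) \left(-98\right) \left(-38\right) = 98 \left(-38\right) = -3724$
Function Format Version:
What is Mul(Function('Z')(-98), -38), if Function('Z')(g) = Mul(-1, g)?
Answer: -3724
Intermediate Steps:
Mul(Function('Z')(-98), -38) = Mul(Mul(-1, -98), -38) = Mul(98, -38) = -3724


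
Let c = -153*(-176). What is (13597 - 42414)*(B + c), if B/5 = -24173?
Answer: 2706982529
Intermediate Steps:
B = -120865 (B = 5*(-24173) = -120865)
c = 26928
(13597 - 42414)*(B + c) = (13597 - 42414)*(-120865 + 26928) = -28817*(-93937) = 2706982529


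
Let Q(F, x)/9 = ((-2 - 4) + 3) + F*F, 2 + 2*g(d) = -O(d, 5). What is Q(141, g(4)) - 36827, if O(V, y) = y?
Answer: 142075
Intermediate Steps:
g(d) = -7/2 (g(d) = -1 + (-1*5)/2 = -1 + (½)*(-5) = -1 - 5/2 = -7/2)
Q(F, x) = -27 + 9*F² (Q(F, x) = 9*(((-2 - 4) + 3) + F*F) = 9*((-6 + 3) + F²) = 9*(-3 + F²) = -27 + 9*F²)
Q(141, g(4)) - 36827 = (-27 + 9*141²) - 36827 = (-27 + 9*19881) - 36827 = (-27 + 178929) - 36827 = 178902 - 36827 = 142075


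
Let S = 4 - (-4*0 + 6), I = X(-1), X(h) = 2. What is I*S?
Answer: -4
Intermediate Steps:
I = 2
S = -2 (S = 4 - (0 + 6) = 4 - 1*6 = 4 - 6 = -2)
I*S = 2*(-2) = -4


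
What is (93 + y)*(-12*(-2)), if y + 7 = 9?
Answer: 2280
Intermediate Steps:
y = 2 (y = -7 + 9 = 2)
(93 + y)*(-12*(-2)) = (93 + 2)*(-12*(-2)) = 95*24 = 2280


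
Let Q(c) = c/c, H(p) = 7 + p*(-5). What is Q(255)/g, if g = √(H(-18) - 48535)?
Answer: -I*√598/5382 ≈ -0.0045437*I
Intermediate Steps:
H(p) = 7 - 5*p
Q(c) = 1
g = 9*I*√598 (g = √((7 - 5*(-18)) - 48535) = √((7 + 90) - 48535) = √(97 - 48535) = √(-48438) = 9*I*√598 ≈ 220.09*I)
Q(255)/g = 1/(9*I*√598) = 1*(-I*√598/5382) = -I*√598/5382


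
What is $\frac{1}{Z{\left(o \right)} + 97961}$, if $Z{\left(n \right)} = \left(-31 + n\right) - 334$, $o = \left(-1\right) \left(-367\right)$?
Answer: $\frac{1}{97963} \approx 1.0208 \cdot 10^{-5}$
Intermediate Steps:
$o = 367$
$Z{\left(n \right)} = -365 + n$
$\frac{1}{Z{\left(o \right)} + 97961} = \frac{1}{\left(-365 + 367\right) + 97961} = \frac{1}{2 + 97961} = \frac{1}{97963}$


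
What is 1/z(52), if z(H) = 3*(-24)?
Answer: -1/72 ≈ -0.013889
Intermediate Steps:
z(H) = -72
1/z(52) = 1/(-72) = -1/72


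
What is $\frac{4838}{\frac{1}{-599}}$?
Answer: $-2897962$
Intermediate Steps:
$\frac{4838}{\frac{1}{-599}} = \frac{4838}{- \frac{1}{599}} = 4838 \left(-599\right) = -2897962$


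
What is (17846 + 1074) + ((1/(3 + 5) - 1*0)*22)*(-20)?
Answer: 18865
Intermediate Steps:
(17846 + 1074) + ((1/(3 + 5) - 1*0)*22)*(-20) = 18920 + ((1/8 + 0)*22)*(-20) = 18920 + ((⅛ + 0)*22)*(-20) = 18920 + ((⅛)*22)*(-20) = 18920 + (11/4)*(-20) = 18920 - 55 = 18865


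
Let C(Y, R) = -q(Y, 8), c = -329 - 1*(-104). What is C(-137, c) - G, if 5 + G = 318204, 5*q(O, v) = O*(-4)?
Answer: -1591543/5 ≈ -3.1831e+5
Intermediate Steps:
q(O, v) = -4*O/5 (q(O, v) = (O*(-4))/5 = (-4*O)/5 = -4*O/5)
G = 318199 (G = -5 + 318204 = 318199)
c = -225 (c = -329 + 104 = -225)
C(Y, R) = 4*Y/5 (C(Y, R) = -(-4)*Y/5 = 4*Y/5)
C(-137, c) - G = (⅘)*(-137) - 1*318199 = -548/5 - 318199 = -1591543/5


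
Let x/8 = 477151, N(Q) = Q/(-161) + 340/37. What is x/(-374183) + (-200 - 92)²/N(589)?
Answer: 189928383729608/12328207301 ≈ 15406.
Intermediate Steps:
N(Q) = 340/37 - Q/161 (N(Q) = Q*(-1/161) + 340*(1/37) = -Q/161 + 340/37 = 340/37 - Q/161)
x = 3817208 (x = 8*477151 = 3817208)
x/(-374183) + (-200 - 92)²/N(589) = 3817208/(-374183) + (-200 - 92)²/(340/37 - 1/161*589) = 3817208*(-1/374183) + (-292)²/(340/37 - 589/161) = -3817208/374183 + 85264/(32947/5957) = -3817208/374183 + 85264*(5957/32947) = -3817208/374183 + 507917648/32947 = 189928383729608/12328207301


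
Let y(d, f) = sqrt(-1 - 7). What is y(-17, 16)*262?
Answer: 524*I*sqrt(2) ≈ 741.05*I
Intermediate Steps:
y(d, f) = 2*I*sqrt(2) (y(d, f) = sqrt(-8) = 2*I*sqrt(2))
y(-17, 16)*262 = (2*I*sqrt(2))*262 = 524*I*sqrt(2)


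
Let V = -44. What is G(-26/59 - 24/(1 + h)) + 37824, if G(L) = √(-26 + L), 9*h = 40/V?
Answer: 37824 + 4*I*√91572189/5251 ≈ 37824.0 + 7.2895*I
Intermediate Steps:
h = -10/99 (h = (40/(-44))/9 = (40*(-1/44))/9 = (⅑)*(-10/11) = -10/99 ≈ -0.10101)
G(-26/59 - 24/(1 + h)) + 37824 = √(-26 + (-26/59 - 24/(1 - 10/99))) + 37824 = √(-26 + (-26*1/59 - 24/89/99)) + 37824 = √(-26 + (-26/59 - 24*99/89)) + 37824 = √(-26 + (-26/59 - 2376/89)) + 37824 = √(-26 - 142498/5251) + 37824 = √(-279024/5251) + 37824 = 4*I*√91572189/5251 + 37824 = 37824 + 4*I*√91572189/5251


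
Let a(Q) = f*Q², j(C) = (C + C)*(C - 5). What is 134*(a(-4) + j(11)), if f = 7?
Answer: 32696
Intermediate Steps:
j(C) = 2*C*(-5 + C) (j(C) = (2*C)*(-5 + C) = 2*C*(-5 + C))
a(Q) = 7*Q²
134*(a(-4) + j(11)) = 134*(7*(-4)² + 2*11*(-5 + 11)) = 134*(7*16 + 2*11*6) = 134*(112 + 132) = 134*244 = 32696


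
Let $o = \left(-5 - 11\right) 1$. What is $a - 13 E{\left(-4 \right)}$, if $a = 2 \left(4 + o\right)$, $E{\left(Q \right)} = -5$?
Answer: $41$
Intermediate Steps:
$o = -16$ ($o = \left(-5 - 11\right) 1 = \left(-16\right) 1 = -16$)
$a = -24$ ($a = 2 \left(4 - 16\right) = 2 \left(-12\right) = -24$)
$a - 13 E{\left(-4 \right)} = -24 - -65 = -24 + 65 = 41$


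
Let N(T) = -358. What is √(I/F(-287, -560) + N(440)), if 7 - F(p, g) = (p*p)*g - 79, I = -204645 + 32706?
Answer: I*√761715527812650922/46126726 ≈ 18.921*I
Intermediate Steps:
I = -171939
F(p, g) = 86 - g*p² (F(p, g) = 7 - ((p*p)*g - 79) = 7 - (p²*g - 79) = 7 - (g*p² - 79) = 7 - (-79 + g*p²) = 7 + (79 - g*p²) = 86 - g*p²)
√(I/F(-287, -560) + N(440)) = √(-171939/(86 - 1*(-560)*(-287)²) - 358) = √(-171939/(86 - 1*(-560)*82369) - 358) = √(-171939/(86 + 46126640) - 358) = √(-171939/46126726 - 358) = √(-16513539847/46126726) = I*√761715527812650922/46126726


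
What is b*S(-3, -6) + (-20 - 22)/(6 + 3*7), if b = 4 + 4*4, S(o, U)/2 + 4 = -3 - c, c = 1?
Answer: -2894/9 ≈ -321.56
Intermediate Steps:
S(o, U) = -16 (S(o, U) = -8 + 2*(-3 - 1*1) = -8 + 2*(-3 - 1) = -8 + 2*(-4) = -8 - 8 = -16)
b = 20 (b = 4 + 16 = 20)
b*S(-3, -6) + (-20 - 22)/(6 + 3*7) = 20*(-16) + (-20 - 22)/(6 + 3*7) = -320 - 42/(6 + 21) = -320 - 42/27 = -320 - 42*1/27 = -320 - 14/9 = -2894/9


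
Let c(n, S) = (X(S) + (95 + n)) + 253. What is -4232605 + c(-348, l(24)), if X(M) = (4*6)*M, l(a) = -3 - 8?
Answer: -4232869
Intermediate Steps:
l(a) = -11
X(M) = 24*M
c(n, S) = 348 + n + 24*S (c(n, S) = (24*S + (95 + n)) + 253 = (95 + n + 24*S) + 253 = 348 + n + 24*S)
-4232605 + c(-348, l(24)) = -4232605 + (348 - 348 + 24*(-11)) = -4232605 + (348 - 348 - 264) = -4232605 - 264 = -4232869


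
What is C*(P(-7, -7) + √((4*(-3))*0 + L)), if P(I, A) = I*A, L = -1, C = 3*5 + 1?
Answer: 784 + 16*I ≈ 784.0 + 16.0*I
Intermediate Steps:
C = 16 (C = 15 + 1 = 16)
P(I, A) = A*I
C*(P(-7, -7) + √((4*(-3))*0 + L)) = 16*(-7*(-7) + √((4*(-3))*0 - 1)) = 16*(49 + √(-12*0 - 1)) = 16*(49 + √(0 - 1)) = 16*(49 + √(-1)) = 16*(49 + I) = 784 + 16*I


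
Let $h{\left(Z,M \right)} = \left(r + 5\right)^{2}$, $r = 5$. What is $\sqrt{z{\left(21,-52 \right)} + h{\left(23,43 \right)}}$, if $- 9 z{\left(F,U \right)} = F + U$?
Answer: $\frac{7 \sqrt{19}}{3} \approx 10.171$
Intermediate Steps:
$z{\left(F,U \right)} = - \frac{F}{9} - \frac{U}{9}$ ($z{\left(F,U \right)} = - \frac{F + U}{9} = - \frac{F}{9} - \frac{U}{9}$)
$h{\left(Z,M \right)} = 100$ ($h{\left(Z,M \right)} = \left(5 + 5\right)^{2} = 10^{2} = 100$)
$\sqrt{z{\left(21,-52 \right)} + h{\left(23,43 \right)}} = \sqrt{\left(\left(- \frac{1}{9}\right) 21 - - \frac{52}{9}\right) + 100} = \sqrt{\left(- \frac{7}{3} + \frac{52}{9}\right) + 100} = \sqrt{\frac{31}{9} + 100} = \sqrt{\frac{931}{9}} = \frac{7 \sqrt{19}}{3}$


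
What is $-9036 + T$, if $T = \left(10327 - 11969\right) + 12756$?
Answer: $2078$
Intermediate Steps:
$T = 11114$ ($T = -1642 + 12756 = 11114$)
$-9036 + T = -9036 + 11114 = 2078$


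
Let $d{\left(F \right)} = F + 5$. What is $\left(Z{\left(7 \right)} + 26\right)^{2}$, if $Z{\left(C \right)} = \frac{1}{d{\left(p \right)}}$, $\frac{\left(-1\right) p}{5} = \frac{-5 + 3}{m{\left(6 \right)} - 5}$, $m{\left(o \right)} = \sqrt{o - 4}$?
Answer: $\frac{851937}{1225} + \frac{3692 \sqrt{2}}{1225} \approx 699.72$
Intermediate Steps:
$m{\left(o \right)} = \sqrt{-4 + o}$
$p = \frac{10}{-5 + \sqrt{2}}$ ($p = - 5 \frac{-5 + 3}{\sqrt{-4 + 6} - 5} = - 5 \left(- \frac{2}{\sqrt{2} - 5}\right) = - 5 \left(- \frac{2}{-5 + \sqrt{2}}\right) = \frac{10}{-5 + \sqrt{2}} \approx -2.7888$)
$d{\left(F \right)} = 5 + F$
$Z{\left(C \right)} = \frac{1}{\frac{65}{23} - \frac{10 \sqrt{2}}{23}}$ ($Z{\left(C \right)} = \frac{1}{5 - \left(\frac{50}{23} + \frac{10 \sqrt{2}}{23}\right)} = \frac{1}{\frac{65}{23} - \frac{10 \sqrt{2}}{23}}$)
$\left(Z{\left(7 \right)} + 26\right)^{2} = \left(\left(\frac{13}{35} + \frac{2 \sqrt{2}}{35}\right) + 26\right)^{2} = \left(\frac{923}{35} + \frac{2 \sqrt{2}}{35}\right)^{2}$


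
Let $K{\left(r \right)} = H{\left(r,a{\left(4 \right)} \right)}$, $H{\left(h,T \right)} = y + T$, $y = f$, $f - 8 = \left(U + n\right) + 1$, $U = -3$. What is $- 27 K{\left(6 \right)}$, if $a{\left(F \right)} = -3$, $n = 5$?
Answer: $-216$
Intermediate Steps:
$f = 11$ ($f = 8 + \left(\left(-3 + 5\right) + 1\right) = 8 + \left(2 + 1\right) = 8 + 3 = 11$)
$y = 11$
$H{\left(h,T \right)} = 11 + T$
$K{\left(r \right)} = 8$ ($K{\left(r \right)} = 11 - 3 = 8$)
$- 27 K{\left(6 \right)} = \left(-27\right) 8 = -216$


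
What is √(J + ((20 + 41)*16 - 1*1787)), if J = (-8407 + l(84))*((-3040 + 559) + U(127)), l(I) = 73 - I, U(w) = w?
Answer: √19815161 ≈ 4451.4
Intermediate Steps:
J = 19815972 (J = (-8407 + (73 - 1*84))*((-3040 + 559) + 127) = (-8407 + (73 - 84))*(-2481 + 127) = (-8407 - 11)*(-2354) = -8418*(-2354) = 19815972)
√(J + ((20 + 41)*16 - 1*1787)) = √(19815972 + ((20 + 41)*16 - 1*1787)) = √(19815972 + (61*16 - 1787)) = √(19815972 + (976 - 1787)) = √(19815972 - 811) = √19815161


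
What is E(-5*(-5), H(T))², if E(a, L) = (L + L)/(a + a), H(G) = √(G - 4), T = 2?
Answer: -2/625 ≈ -0.0032000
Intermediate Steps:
H(G) = √(-4 + G)
E(a, L) = L/a (E(a, L) = (2*L)/((2*a)) = (2*L)*(1/(2*a)) = L/a)
E(-5*(-5), H(T))² = (√(-4 + 2)/((-5*(-5))))² = (√(-2)/25)² = ((I*√2)*(1/25))² = (I*√2/25)² = -2/625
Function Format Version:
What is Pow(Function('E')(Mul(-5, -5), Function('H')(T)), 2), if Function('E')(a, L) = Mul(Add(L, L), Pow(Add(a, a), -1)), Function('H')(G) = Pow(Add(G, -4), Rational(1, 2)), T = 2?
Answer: Rational(-2, 625) ≈ -0.0032000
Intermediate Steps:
Function('H')(G) = Pow(Add(-4, G), Rational(1, 2))
Function('E')(a, L) = Mul(L, Pow(a, -1)) (Function('E')(a, L) = Mul(Mul(2, L), Pow(Mul(2, a), -1)) = Mul(Mul(2, L), Mul(Rational(1, 2), Pow(a, -1))) = Mul(L, Pow(a, -1)))
Pow(Function('E')(Mul(-5, -5), Function('H')(T)), 2) = Pow(Mul(Pow(Add(-4, 2), Rational(1, 2)), Pow(Mul(-5, -5), -1)), 2) = Pow(Mul(Pow(-2, Rational(1, 2)), Pow(25, -1)), 2) = Pow(Mul(Mul(I, Pow(2, Rational(1, 2))), Rational(1, 25)), 2) = Pow(Mul(Rational(1, 25), I, Pow(2, Rational(1, 2))), 2) = Rational(-2, 625)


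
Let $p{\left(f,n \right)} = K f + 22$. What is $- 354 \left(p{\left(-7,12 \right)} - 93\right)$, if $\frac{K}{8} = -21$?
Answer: $-391170$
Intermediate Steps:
$K = -168$ ($K = 8 \left(-21\right) = -168$)
$p{\left(f,n \right)} = 22 - 168 f$ ($p{\left(f,n \right)} = - 168 f + 22 = 22 - 168 f$)
$- 354 \left(p{\left(-7,12 \right)} - 93\right) = - 354 \left(\left(22 - -1176\right) - 93\right) = - 354 \left(\left(22 + 1176\right) - 93\right) = - 354 \left(1198 - 93\right) = \left(-354\right) 1105 = -391170$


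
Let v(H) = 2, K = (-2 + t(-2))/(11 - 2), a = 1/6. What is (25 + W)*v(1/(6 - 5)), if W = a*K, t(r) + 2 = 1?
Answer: 449/9 ≈ 49.889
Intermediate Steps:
t(r) = -1 (t(r) = -2 + 1 = -1)
a = ⅙ ≈ 0.16667
K = -⅓ (K = (-2 - 1)/(11 - 2) = -3/9 = -3*⅑ = -⅓ ≈ -0.33333)
W = -1/18 (W = (⅙)*(-⅓) = -1/18 ≈ -0.055556)
(25 + W)*v(1/(6 - 5)) = (25 - 1/18)*2 = (449/18)*2 = 449/9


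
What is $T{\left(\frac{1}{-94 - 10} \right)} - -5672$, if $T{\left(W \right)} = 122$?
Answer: $5794$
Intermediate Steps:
$T{\left(\frac{1}{-94 - 10} \right)} - -5672 = 122 - -5672 = 122 + 5672 = 5794$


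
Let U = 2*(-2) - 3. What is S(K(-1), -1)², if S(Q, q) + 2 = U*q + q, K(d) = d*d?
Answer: 16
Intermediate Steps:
U = -7 (U = -4 - 3 = -7)
K(d) = d²
S(Q, q) = -2 - 6*q (S(Q, q) = -2 + (-7*q + q) = -2 - 6*q)
S(K(-1), -1)² = (-2 - 6*(-1))² = (-2 + 6)² = 4² = 16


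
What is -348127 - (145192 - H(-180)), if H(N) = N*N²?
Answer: -6325319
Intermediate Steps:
H(N) = N³
-348127 - (145192 - H(-180)) = -348127 - (145192 - 1*(-180)³) = -348127 - (145192 - 1*(-5832000)) = -348127 - (145192 + 5832000) = -348127 - 1*5977192 = -348127 - 5977192 = -6325319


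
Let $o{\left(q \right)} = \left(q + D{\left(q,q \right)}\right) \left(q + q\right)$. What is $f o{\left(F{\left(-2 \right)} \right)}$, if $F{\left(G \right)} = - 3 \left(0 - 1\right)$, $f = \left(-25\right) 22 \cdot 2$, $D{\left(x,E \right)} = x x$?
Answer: $-79200$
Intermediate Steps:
$D{\left(x,E \right)} = x^{2}$
$f = -1100$ ($f = \left(-550\right) 2 = -1100$)
$F{\left(G \right)} = 3$ ($F{\left(G \right)} = \left(-3\right) \left(-1\right) = 3$)
$o{\left(q \right)} = 2 q \left(q + q^{2}\right)$ ($o{\left(q \right)} = \left(q + q^{2}\right) \left(q + q\right) = \left(q + q^{2}\right) 2 q = 2 q \left(q + q^{2}\right)$)
$f o{\left(F{\left(-2 \right)} \right)} = - 1100 \cdot 2 \cdot 3^{2} \left(1 + 3\right) = - 1100 \cdot 2 \cdot 9 \cdot 4 = \left(-1100\right) 72 = -79200$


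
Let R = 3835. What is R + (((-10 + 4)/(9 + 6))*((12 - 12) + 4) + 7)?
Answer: 19202/5 ≈ 3840.4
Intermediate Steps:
R + (((-10 + 4)/(9 + 6))*((12 - 12) + 4) + 7) = 3835 + (((-10 + 4)/(9 + 6))*((12 - 12) + 4) + 7) = 3835 + ((-6/15)*(0 + 4) + 7) = 3835 + (-6*1/15*4 + 7) = 3835 + (-2/5*4 + 7) = 3835 + (-8/5 + 7) = 3835 + 27/5 = 19202/5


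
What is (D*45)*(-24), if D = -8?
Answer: 8640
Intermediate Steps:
(D*45)*(-24) = -8*45*(-24) = -360*(-24) = 8640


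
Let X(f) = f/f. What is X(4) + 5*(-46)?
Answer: -229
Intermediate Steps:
X(f) = 1
X(4) + 5*(-46) = 1 + 5*(-46) = 1 - 230 = -229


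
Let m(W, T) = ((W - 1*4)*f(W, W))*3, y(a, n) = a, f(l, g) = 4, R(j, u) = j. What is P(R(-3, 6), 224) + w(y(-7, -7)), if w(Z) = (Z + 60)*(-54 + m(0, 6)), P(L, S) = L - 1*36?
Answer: -5445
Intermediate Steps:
P(L, S) = -36 + L (P(L, S) = L - 36 = -36 + L)
m(W, T) = -48 + 12*W (m(W, T) = ((W - 1*4)*4)*3 = ((W - 4)*4)*3 = ((-4 + W)*4)*3 = (-16 + 4*W)*3 = -48 + 12*W)
w(Z) = -6120 - 102*Z (w(Z) = (Z + 60)*(-54 + (-48 + 12*0)) = (60 + Z)*(-54 + (-48 + 0)) = (60 + Z)*(-54 - 48) = (60 + Z)*(-102) = -6120 - 102*Z)
P(R(-3, 6), 224) + w(y(-7, -7)) = (-36 - 3) + (-6120 - 102*(-7)) = -39 + (-6120 + 714) = -39 - 5406 = -5445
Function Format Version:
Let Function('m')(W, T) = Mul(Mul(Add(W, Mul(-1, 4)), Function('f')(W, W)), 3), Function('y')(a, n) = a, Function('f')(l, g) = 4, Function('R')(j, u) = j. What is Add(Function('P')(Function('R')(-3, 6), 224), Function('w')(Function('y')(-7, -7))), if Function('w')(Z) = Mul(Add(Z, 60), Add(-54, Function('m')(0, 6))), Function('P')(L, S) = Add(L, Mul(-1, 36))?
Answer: -5445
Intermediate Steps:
Function('P')(L, S) = Add(-36, L) (Function('P')(L, S) = Add(L, -36) = Add(-36, L))
Function('m')(W, T) = Add(-48, Mul(12, W)) (Function('m')(W, T) = Mul(Mul(Add(W, Mul(-1, 4)), 4), 3) = Mul(Mul(Add(W, -4), 4), 3) = Mul(Mul(Add(-4, W), 4), 3) = Mul(Add(-16, Mul(4, W)), 3) = Add(-48, Mul(12, W)))
Function('w')(Z) = Add(-6120, Mul(-102, Z)) (Function('w')(Z) = Mul(Add(Z, 60), Add(-54, Add(-48, Mul(12, 0)))) = Mul(Add(60, Z), Add(-54, Add(-48, 0))) = Mul(Add(60, Z), Add(-54, -48)) = Mul(Add(60, Z), -102) = Add(-6120, Mul(-102, Z)))
Add(Function('P')(Function('R')(-3, 6), 224), Function('w')(Function('y')(-7, -7))) = Add(Add(-36, -3), Add(-6120, Mul(-102, -7))) = Add(-39, Add(-6120, 714)) = Add(-39, -5406) = -5445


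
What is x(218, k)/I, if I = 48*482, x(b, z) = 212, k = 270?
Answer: 53/5784 ≈ 0.0091632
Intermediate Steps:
I = 23136
x(218, k)/I = 212/23136 = 212*(1/23136) = 53/5784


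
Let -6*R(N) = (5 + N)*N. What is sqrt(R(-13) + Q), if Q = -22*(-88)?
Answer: 2*sqrt(4317)/3 ≈ 43.803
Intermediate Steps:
R(N) = -N*(5 + N)/6 (R(N) = -(5 + N)*N/6 = -N*(5 + N)/6)
Q = 1936
sqrt(R(-13) + Q) = sqrt(-1/6*(-13)*(5 - 13) + 1936) = sqrt(-1/6*(-13)*(-8) + 1936) = sqrt(-52/3 + 1936) = sqrt(5756/3) = 2*sqrt(4317)/3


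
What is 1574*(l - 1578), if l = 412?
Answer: -1835284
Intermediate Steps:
1574*(l - 1578) = 1574*(412 - 1578) = 1574*(-1166) = -1835284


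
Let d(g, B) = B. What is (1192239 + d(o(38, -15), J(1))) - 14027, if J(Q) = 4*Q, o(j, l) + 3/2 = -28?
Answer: 1178216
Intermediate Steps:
o(j, l) = -59/2 (o(j, l) = -3/2 - 28 = -59/2)
(1192239 + d(o(38, -15), J(1))) - 14027 = (1192239 + 4*1) - 14027 = (1192239 + 4) - 14027 = 1192243 - 14027 = 1178216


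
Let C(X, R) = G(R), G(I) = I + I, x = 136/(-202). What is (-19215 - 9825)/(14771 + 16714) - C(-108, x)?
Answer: 89928/211999 ≈ 0.42419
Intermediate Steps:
x = -68/101 (x = 136*(-1/202) = -68/101 ≈ -0.67327)
G(I) = 2*I
C(X, R) = 2*R
(-19215 - 9825)/(14771 + 16714) - C(-108, x) = (-19215 - 9825)/(14771 + 16714) - 2*(-68)/101 = -29040/31485 - 1*(-136/101) = -29040*1/31485 + 136/101 = -1936/2099 + 136/101 = 89928/211999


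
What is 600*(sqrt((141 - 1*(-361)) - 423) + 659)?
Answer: 395400 + 600*sqrt(79) ≈ 4.0073e+5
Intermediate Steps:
600*(sqrt((141 - 1*(-361)) - 423) + 659) = 600*(sqrt((141 + 361) - 423) + 659) = 600*(sqrt(502 - 423) + 659) = 600*(sqrt(79) + 659) = 600*(659 + sqrt(79)) = 395400 + 600*sqrt(79)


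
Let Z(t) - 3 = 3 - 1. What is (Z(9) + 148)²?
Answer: 23409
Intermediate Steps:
Z(t) = 5 (Z(t) = 3 + (3 - 1) = 3 + 2 = 5)
(Z(9) + 148)² = (5 + 148)² = 153² = 23409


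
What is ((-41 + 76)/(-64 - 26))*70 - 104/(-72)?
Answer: -232/9 ≈ -25.778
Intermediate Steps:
((-41 + 76)/(-64 - 26))*70 - 104/(-72) = (35/(-90))*70 - 104*(-1/72) = (35*(-1/90))*70 + 13/9 = -7/18*70 + 13/9 = -245/9 + 13/9 = -232/9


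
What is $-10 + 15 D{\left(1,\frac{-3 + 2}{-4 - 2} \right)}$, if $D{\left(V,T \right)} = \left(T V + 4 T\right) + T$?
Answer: $5$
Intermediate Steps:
$D{\left(V,T \right)} = 5 T + T V$ ($D{\left(V,T \right)} = \left(4 T + T V\right) + T = 5 T + T V$)
$-10 + 15 D{\left(1,\frac{-3 + 2}{-4 - 2} \right)} = -10 + 15 \frac{-3 + 2}{-4 - 2} \left(5 + 1\right) = -10 + 15 - \frac{1}{-6} \cdot 6 = -10 + 15 \left(-1\right) \left(- \frac{1}{6}\right) 6 = -10 + 15 \cdot \frac{1}{6} \cdot 6 = -10 + 15 \cdot 1 = -10 + 15 = 5$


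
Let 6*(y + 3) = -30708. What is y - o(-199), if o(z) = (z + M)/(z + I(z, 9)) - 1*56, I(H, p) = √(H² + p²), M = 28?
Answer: -41804/9 + 19*√39682/9 ≈ -4224.4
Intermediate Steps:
y = -5121 (y = -3 + (⅙)*(-30708) = -3 - 5118 = -5121)
o(z) = -56 + (28 + z)/(z + √(81 + z²)) (o(z) = (z + 28)/(z + √(z² + 9²)) - 1*56 = (28 + z)/(z + √(z² + 81)) - 56 = (28 + z)/(z + √(81 + z²)) - 56 = -56 + (28 + z)/(z + √(81 + z²)))
y - o(-199) = -5121 - (28 - 56*√(81 + (-199)²) - 55*(-199))/(-199 + √(81 + (-199)²)) = -5121 - (28 - 56*√(81 + 39601) + 10945)/(-199 + √(81 + 39601)) = -5121 - (28 - 56*√39682 + 10945)/(-199 + √39682) = -5121 - (10973 - 56*√39682)/(-199 + √39682)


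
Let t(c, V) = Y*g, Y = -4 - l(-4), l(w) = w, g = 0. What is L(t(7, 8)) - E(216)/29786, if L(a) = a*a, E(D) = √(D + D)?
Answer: -6*√3/14893 ≈ -0.00069780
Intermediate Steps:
E(D) = √2*√D (E(D) = √(2*D) = √2*√D)
Y = 0 (Y = -4 - 1*(-4) = -4 + 4 = 0)
t(c, V) = 0 (t(c, V) = 0*0 = 0)
L(a) = a²
L(t(7, 8)) - E(216)/29786 = 0² - √2*√216/29786 = 0 - √2*(6*√6)/29786 = 0 - 12*√3/29786 = 0 - 6*√3/14893 = -6*√3/14893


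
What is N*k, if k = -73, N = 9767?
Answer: -712991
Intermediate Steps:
N*k = 9767*(-73) = -712991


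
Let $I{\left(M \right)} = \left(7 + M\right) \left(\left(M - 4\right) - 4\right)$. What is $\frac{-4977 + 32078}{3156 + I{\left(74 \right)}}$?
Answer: $\frac{27101}{8502} \approx 3.1876$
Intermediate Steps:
$I{\left(M \right)} = \left(-8 + M\right) \left(7 + M\right)$ ($I{\left(M \right)} = \left(7 + M\right) \left(\left(-4 + M\right) - 4\right) = \left(7 + M\right) \left(-8 + M\right) = \left(-8 + M\right) \left(7 + M\right)$)
$\frac{-4977 + 32078}{3156 + I{\left(74 \right)}} = \frac{-4977 + 32078}{3156 - \left(130 - 5476\right)} = \frac{27101}{3156 - -5346} = \frac{27101}{3156 + 5346} = \frac{27101}{8502}$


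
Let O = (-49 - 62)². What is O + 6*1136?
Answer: 19137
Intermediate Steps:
O = 12321 (O = (-111)² = 12321)
O + 6*1136 = 12321 + 6*1136 = 12321 + 6816 = 19137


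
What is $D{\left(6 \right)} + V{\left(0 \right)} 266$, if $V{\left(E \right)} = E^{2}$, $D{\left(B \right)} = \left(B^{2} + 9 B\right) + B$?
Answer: $96$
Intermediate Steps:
$D{\left(B \right)} = B^{2} + 10 B$
$D{\left(6 \right)} + V{\left(0 \right)} 266 = 6 \left(10 + 6\right) + 0^{2} \cdot 266 = 6 \cdot 16 + 0 \cdot 266 = 96 + 0 = 96$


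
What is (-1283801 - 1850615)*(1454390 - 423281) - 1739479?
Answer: -3231926286823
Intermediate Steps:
(-1283801 - 1850615)*(1454390 - 423281) - 1739479 = -3134416*1031109 - 1739479 = -3231924547344 - 1739479 = -3231926286823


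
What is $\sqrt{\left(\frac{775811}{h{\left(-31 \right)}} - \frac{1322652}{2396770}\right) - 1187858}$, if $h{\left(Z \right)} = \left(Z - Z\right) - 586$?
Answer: $\frac{i \sqrt{586457380539524470190110}}{702253610} \approx 1090.5 i$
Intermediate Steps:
$h{\left(Z \right)} = -586$ ($h{\left(Z \right)} = 0 - 586 = -586$)
$\sqrt{\left(\frac{775811}{h{\left(-31 \right)}} - \frac{1322652}{2396770}\right) - 1187858} = \sqrt{\left(\frac{775811}{-586} - \frac{1322652}{2396770}\right) - 1187858} = \sqrt{\left(775811 \left(- \frac{1}{586}\right) - \frac{661326}{1198385}\right) - 1187858} = \sqrt{\left(- \frac{775811}{586} - \frac{661326}{1198385}\right) - 1187858} = \sqrt{- \frac{930107802271}{702253610} - 1187858} = \sqrt{- \frac{835107676469651}{702253610}} = \frac{i \sqrt{586457380539524470190110}}{702253610}$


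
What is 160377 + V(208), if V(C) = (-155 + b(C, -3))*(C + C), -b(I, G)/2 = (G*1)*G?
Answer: 88409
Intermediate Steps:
b(I, G) = -2*G² (b(I, G) = -2*G*1*G = -2*G*G = -2*G²)
V(C) = -346*C (V(C) = (-155 - 2*(-3)²)*(C + C) = (-155 - 2*9)*(2*C) = (-155 - 18)*(2*C) = -346*C)
160377 + V(208) = 160377 - 346*208 = 160377 - 71968 = 88409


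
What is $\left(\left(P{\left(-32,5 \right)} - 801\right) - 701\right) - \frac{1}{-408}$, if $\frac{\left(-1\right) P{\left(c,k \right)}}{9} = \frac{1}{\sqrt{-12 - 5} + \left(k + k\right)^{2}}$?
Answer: $\frac{- 612815 \sqrt{17} + 61285172 i}{408 \left(\sqrt{17} - 100 i\right)} \approx -1502.1 + 0.0037045 i$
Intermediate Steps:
$P{\left(c,k \right)} = - \frac{9}{4 k^{2} + i \sqrt{17}}$ ($P{\left(c,k \right)} = - \frac{9}{\sqrt{-12 - 5} + \left(k + k\right)^{2}} = - \frac{9}{\sqrt{-17} + \left(2 k\right)^{2}} = - \frac{9}{i \sqrt{17} + 4 k^{2}} = - \frac{9}{4 k^{2} + i \sqrt{17}}$)
$\left(\left(P{\left(-32,5 \right)} - 801\right) - 701\right) - \frac{1}{-408} = \left(\left(- \frac{9}{4 \cdot 5^{2} + i \sqrt{17}} - 801\right) - 701\right) - \frac{1}{-408} = \left(\left(- \frac{9}{4 \cdot 25 + i \sqrt{17}} - 801\right) - 701\right) - - \frac{1}{408} = \left(\left(- \frac{9}{100 + i \sqrt{17}} - 801\right) - 701\right) + \frac{1}{408} = \left(\left(-801 - \frac{9}{100 + i \sqrt{17}}\right) - 701\right) + \frac{1}{408} = \left(-1502 - \frac{9}{100 + i \sqrt{17}}\right) + \frac{1}{408} = - \frac{612815}{408} - \frac{9}{100 + i \sqrt{17}}$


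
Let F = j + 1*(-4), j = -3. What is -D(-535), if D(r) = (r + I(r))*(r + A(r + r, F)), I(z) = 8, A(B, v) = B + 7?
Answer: -842146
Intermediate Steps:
F = -7 (F = -3 + 1*(-4) = -3 - 4 = -7)
A(B, v) = 7 + B
D(r) = (7 + 3*r)*(8 + r) (D(r) = (r + 8)*(r + (7 + (r + r))) = (8 + r)*(r + (7 + 2*r)) = (8 + r)*(7 + 3*r) = (7 + 3*r)*(8 + r))
-D(-535) = -(56 + 3*(-535)² + 31*(-535)) = -(56 + 3*286225 - 16585) = -(56 + 858675 - 16585) = -1*842146 = -842146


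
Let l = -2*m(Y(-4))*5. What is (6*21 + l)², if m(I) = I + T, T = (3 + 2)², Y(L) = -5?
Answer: 5476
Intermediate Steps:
T = 25 (T = 5² = 25)
m(I) = 25 + I (m(I) = I + 25 = 25 + I)
l = -200 (l = -2*(25 - 5)*5 = -2*20*5 = -40*5 = -200)
(6*21 + l)² = (6*21 - 200)² = (126 - 200)² = (-74)² = 5476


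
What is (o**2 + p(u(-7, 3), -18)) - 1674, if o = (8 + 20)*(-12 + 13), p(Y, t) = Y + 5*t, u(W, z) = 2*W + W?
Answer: -1001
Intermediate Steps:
u(W, z) = 3*W
o = 28 (o = 28*1 = 28)
(o**2 + p(u(-7, 3), -18)) - 1674 = (28**2 + (3*(-7) + 5*(-18))) - 1674 = (784 + (-21 - 90)) - 1674 = (784 - 111) - 1674 = 673 - 1674 = -1001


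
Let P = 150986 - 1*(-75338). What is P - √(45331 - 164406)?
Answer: 226324 - 5*I*√4763 ≈ 2.2632e+5 - 345.07*I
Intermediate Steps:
P = 226324 (P = 150986 + 75338 = 226324)
P - √(45331 - 164406) = 226324 - √(45331 - 164406) = 226324 - √(-119075) = 226324 - 5*I*√4763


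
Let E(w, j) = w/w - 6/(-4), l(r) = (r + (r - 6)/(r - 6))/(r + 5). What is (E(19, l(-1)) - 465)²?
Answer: 855625/4 ≈ 2.1391e+5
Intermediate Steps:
l(r) = (1 + r)/(5 + r) (l(r) = (r + (-6 + r)/(-6 + r))/(5 + r) = (r + 1)/(5 + r) = (1 + r)/(5 + r))
E(w, j) = 5/2 (E(w, j) = 1 - 6*(-¼) = 1 + 3/2 = 5/2)
(E(19, l(-1)) - 465)² = (5/2 - 465)² = (-925/2)² = 855625/4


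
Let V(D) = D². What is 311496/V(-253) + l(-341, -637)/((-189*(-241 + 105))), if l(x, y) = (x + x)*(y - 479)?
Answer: 787843211/22851213 ≈ 34.477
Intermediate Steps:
l(x, y) = 2*x*(-479 + y) (l(x, y) = (2*x)*(-479 + y) = 2*x*(-479 + y))
311496/V(-253) + l(-341, -637)/((-189*(-241 + 105))) = 311496/((-253)²) + (2*(-341)*(-479 - 637))/((-189*(-241 + 105))) = 311496/64009 + (2*(-341)*(-1116))/((-189*(-136))) = 311496*(1/64009) + 761112/25704 = 311496/64009 + 761112*(1/25704) = 311496/64009 + 10571/357 = 787843211/22851213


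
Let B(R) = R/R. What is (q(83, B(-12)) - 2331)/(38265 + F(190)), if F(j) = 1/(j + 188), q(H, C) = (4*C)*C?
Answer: -879606/14464171 ≈ -0.060813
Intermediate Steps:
B(R) = 1
q(H, C) = 4*C**2
F(j) = 1/(188 + j)
(q(83, B(-12)) - 2331)/(38265 + F(190)) = (4*1**2 - 2331)/(38265 + 1/(188 + 190)) = (4*1 - 2331)/(38265 + 1/378) = (4 - 2331)/(38265 + 1/378) = -2327/14464171/378 = -2327*378/14464171 = -879606/14464171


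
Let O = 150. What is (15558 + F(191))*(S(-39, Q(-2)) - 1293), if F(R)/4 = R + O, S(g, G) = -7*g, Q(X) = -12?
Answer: -17260440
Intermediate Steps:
F(R) = 600 + 4*R (F(R) = 4*(R + 150) = 4*(150 + R) = 600 + 4*R)
(15558 + F(191))*(S(-39, Q(-2)) - 1293) = (15558 + (600 + 4*191))*(-7*(-39) - 1293) = (15558 + (600 + 764))*(273 - 1293) = (15558 + 1364)*(-1020) = 16922*(-1020) = -17260440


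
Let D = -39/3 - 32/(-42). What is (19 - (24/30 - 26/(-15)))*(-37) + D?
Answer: -65258/105 ≈ -621.50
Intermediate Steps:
D = -257/21 (D = -39*⅓ - 32*(-1/42) = -13 + 16/21 = -257/21 ≈ -12.238)
(19 - (24/30 - 26/(-15)))*(-37) + D = (19 - (24/30 - 26/(-15)))*(-37) - 257/21 = (19 - (24*(1/30) - 26*(-1/15)))*(-37) - 257/21 = (19 - (⅘ + 26/15))*(-37) - 257/21 = (19 - 1*38/15)*(-37) - 257/21 = (19 - 38/15)*(-37) - 257/21 = (247/15)*(-37) - 257/21 = -9139/15 - 257/21 = -65258/105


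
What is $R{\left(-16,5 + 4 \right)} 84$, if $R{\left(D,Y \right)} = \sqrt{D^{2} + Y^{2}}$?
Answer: $84 \sqrt{337} \approx 1542.0$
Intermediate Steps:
$R{\left(-16,5 + 4 \right)} 84 = \sqrt{\left(-16\right)^{2} + \left(5 + 4\right)^{2}} \cdot 84 = \sqrt{256 + 9^{2}} \cdot 84 = \sqrt{256 + 81} \cdot 84 = \sqrt{337} \cdot 84 = 84 \sqrt{337}$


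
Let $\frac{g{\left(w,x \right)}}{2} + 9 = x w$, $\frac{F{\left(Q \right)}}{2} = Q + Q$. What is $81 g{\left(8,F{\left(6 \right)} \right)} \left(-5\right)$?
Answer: $-148230$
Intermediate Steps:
$F{\left(Q \right)} = 4 Q$ ($F{\left(Q \right)} = 2 \left(Q + Q\right) = 2 \cdot 2 Q = 4 Q$)
$g{\left(w,x \right)} = -18 + 2 w x$ ($g{\left(w,x \right)} = -18 + 2 x w = -18 + 2 w x$)
$81 g{\left(8,F{\left(6 \right)} \right)} \left(-5\right) = 81 \left(-18 + 2 \cdot 8 \cdot 4 \cdot 6\right) \left(-5\right) = 81 \left(-18 + 2 \cdot 8 \cdot 24\right) \left(-5\right) = 81 \left(-18 + 384\right) \left(-5\right) = 81 \cdot 366 \left(-5\right) = 29646 \left(-5\right) = -148230$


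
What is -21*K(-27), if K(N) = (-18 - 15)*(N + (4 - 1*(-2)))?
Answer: -14553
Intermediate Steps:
K(N) = -198 - 33*N (K(N) = -33*(N + (4 + 2)) = -33*(N + 6) = -33*(6 + N) = -198 - 33*N)
-21*K(-27) = -21*(-198 - 33*(-27)) = -21*(-198 + 891) = -21*693 = -14553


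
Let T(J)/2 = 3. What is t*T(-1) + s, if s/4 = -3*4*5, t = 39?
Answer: -6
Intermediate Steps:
T(J) = 6 (T(J) = 2*3 = 6)
s = -240 (s = 4*(-3*4*5) = 4*(-12*5) = 4*(-60) = -240)
t*T(-1) + s = 39*6 - 240 = 234 - 240 = -6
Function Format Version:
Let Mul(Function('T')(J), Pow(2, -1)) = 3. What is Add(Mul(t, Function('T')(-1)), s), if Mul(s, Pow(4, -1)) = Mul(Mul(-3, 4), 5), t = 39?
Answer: -6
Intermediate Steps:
Function('T')(J) = 6 (Function('T')(J) = Mul(2, 3) = 6)
s = -240 (s = Mul(4, Mul(Mul(-3, 4), 5)) = Mul(4, Mul(-12, 5)) = Mul(4, -60) = -240)
Add(Mul(t, Function('T')(-1)), s) = Add(Mul(39, 6), -240) = Add(234, -240) = -6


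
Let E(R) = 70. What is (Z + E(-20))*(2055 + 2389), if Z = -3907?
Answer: -17051628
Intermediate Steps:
(Z + E(-20))*(2055 + 2389) = (-3907 + 70)*(2055 + 2389) = -3837*4444 = -17051628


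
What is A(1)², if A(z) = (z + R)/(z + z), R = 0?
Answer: ¼ ≈ 0.25000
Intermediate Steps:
A(z) = ½ (A(z) = (z + 0)/(z + z) = z/((2*z)) = z*(1/(2*z)) = ½)
A(1)² = (½)² = ¼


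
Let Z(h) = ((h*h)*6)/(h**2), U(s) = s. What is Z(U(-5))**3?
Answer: 216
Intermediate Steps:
Z(h) = 6 (Z(h) = (h**2*6)/h**2 = (6*h**2)/h**2 = 6)
Z(U(-5))**3 = 6**3 = 216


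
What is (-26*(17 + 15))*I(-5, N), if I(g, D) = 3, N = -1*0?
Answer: -2496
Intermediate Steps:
N = 0
(-26*(17 + 15))*I(-5, N) = -26*(17 + 15)*3 = -26*32*3 = -832*3 = -2496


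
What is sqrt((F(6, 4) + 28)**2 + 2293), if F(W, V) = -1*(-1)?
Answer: sqrt(3134) ≈ 55.982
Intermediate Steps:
F(W, V) = 1
sqrt((F(6, 4) + 28)**2 + 2293) = sqrt((1 + 28)**2 + 2293) = sqrt(29**2 + 2293) = sqrt(841 + 2293) = sqrt(3134)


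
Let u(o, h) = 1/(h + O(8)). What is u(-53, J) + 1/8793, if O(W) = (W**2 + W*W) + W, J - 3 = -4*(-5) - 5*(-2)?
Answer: 8962/1486017 ≈ 0.0060309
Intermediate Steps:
J = 33 (J = 3 + (-4*(-5) - 5*(-2)) = 3 + (20 + 10) = 3 + 30 = 33)
O(W) = W + 2*W**2 (O(W) = (W**2 + W**2) + W = 2*W**2 + W = W + 2*W**2)
u(o, h) = 1/(136 + h) (u(o, h) = 1/(h + 8*(1 + 2*8)) = 1/(h + 8*(1 + 16)) = 1/(h + 8*17) = 1/(h + 136) = 1/(136 + h))
u(-53, J) + 1/8793 = 1/(136 + 33) + 1/8793 = 1/169 + 1/8793 = 8962/1486017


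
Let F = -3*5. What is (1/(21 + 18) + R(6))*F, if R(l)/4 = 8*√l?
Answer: -5/13 - 480*√6 ≈ -1176.1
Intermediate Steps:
R(l) = 32*√l (R(l) = 4*(8*√l) = 32*√l)
F = -15
(1/(21 + 18) + R(6))*F = (1/(21 + 18) + 32*√6)*(-15) = (1/39 + 32*√6)*(-15) = -5/13 - 480*√6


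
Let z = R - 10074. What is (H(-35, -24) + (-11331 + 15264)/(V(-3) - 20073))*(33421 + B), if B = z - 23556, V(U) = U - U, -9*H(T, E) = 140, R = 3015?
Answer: -2661600434/60219 ≈ -44199.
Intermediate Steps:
z = -7059 (z = 3015 - 10074 = -7059)
H(T, E) = -140/9 (H(T, E) = -1/9*140 = -140/9)
V(U) = 0
B = -30615 (B = -7059 - 23556 = -30615)
(H(-35, -24) + (-11331 + 15264)/(V(-3) - 20073))*(33421 + B) = (-140/9 + (-11331 + 15264)/(0 - 20073))*(33421 - 30615) = (-140/9 + 3933/(-20073))*2806 = (-140/9 + 3933*(-1/20073))*2806 = (-140/9 - 1311/6691)*2806 = -948539/60219*2806 = -2661600434/60219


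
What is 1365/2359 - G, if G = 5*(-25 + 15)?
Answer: 17045/337 ≈ 50.579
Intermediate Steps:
G = -50 (G = 5*(-10) = -50)
1365/2359 - G = 1365/2359 - 1*(-50) = 1365*(1/2359) + 50 = 195/337 + 50 = 17045/337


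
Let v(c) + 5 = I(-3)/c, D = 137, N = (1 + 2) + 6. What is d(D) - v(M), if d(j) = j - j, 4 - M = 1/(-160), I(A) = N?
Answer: 1765/641 ≈ 2.7535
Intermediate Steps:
N = 9 (N = 3 + 6 = 9)
I(A) = 9
M = 641/160 (M = 4 - 1/(-160) = 4 - 1*(-1/160) = 4 + 1/160 = 641/160 ≈ 4.0062)
v(c) = -5 + 9/c
d(j) = 0
d(D) - v(M) = 0 - (-5 + 9/(641/160)) = 0 - (-5 + 9*(160/641)) = 0 - (-5 + 1440/641) = 0 - 1*(-1765/641) = 0 + 1765/641 = 1765/641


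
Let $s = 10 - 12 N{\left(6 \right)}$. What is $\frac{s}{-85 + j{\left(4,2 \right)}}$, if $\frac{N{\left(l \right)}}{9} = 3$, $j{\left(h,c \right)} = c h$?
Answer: $\frac{314}{77} \approx 4.0779$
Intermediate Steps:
$N{\left(l \right)} = 27$ ($N{\left(l \right)} = 9 \cdot 3 = 27$)
$s = -314$ ($s = 10 - 324 = -314$)
$\frac{s}{-85 + j{\left(4,2 \right)}} = - \frac{314}{-85 + 2 \cdot 4} = - \frac{314}{-85 + 8} = - \frac{314}{-77} = \left(-314\right) \left(- \frac{1}{77}\right) = \frac{314}{77}$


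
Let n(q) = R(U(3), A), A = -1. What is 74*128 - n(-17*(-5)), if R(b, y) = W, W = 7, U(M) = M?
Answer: 9465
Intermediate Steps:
R(b, y) = 7
n(q) = 7
74*128 - n(-17*(-5)) = 74*128 - 1*7 = 9472 - 7 = 9465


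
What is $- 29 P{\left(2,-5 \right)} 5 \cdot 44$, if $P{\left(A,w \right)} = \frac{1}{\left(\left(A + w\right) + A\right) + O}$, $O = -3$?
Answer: $1595$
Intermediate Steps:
$P{\left(A,w \right)} = \frac{1}{-3 + w + 2 A}$ ($P{\left(A,w \right)} = \frac{1}{\left(\left(A + w\right) + A\right) - 3} = \frac{1}{\left(w + 2 A\right) - 3} = \frac{1}{-3 + w + 2 A}$)
$- 29 P{\left(2,-5 \right)} 5 \cdot 44 = - 29 \frac{1}{-3 - 5 + 2 \cdot 2} \cdot 5 \cdot 44 = - 29 \frac{1}{-3 - 5 + 4} \cdot 5 \cdot 44 = - 29 \frac{1}{-4} \cdot 5 \cdot 44 = - 29 \left(\left(- \frac{1}{4}\right) 5\right) 44 = \left(-29\right) \left(- \frac{5}{4}\right) 44 = \frac{145}{4} \cdot 44 = 1595$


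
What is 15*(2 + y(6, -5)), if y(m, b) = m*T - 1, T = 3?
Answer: 285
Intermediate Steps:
y(m, b) = -1 + 3*m (y(m, b) = m*3 - 1 = 3*m - 1 = -1 + 3*m)
15*(2 + y(6, -5)) = 15*(2 + (-1 + 3*6)) = 15*(2 + (-1 + 18)) = 15*(2 + 17) = 15*19 = 285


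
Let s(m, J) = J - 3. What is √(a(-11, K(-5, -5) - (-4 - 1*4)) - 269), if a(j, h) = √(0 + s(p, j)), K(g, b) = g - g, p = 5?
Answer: √(-269 + I*√14) ≈ 0.1141 + 16.402*I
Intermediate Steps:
K(g, b) = 0
s(m, J) = -3 + J
a(j, h) = √(-3 + j) (a(j, h) = √(0 + (-3 + j)) = √(-3 + j))
√(a(-11, K(-5, -5) - (-4 - 1*4)) - 269) = √(√(-3 - 11) - 269) = √(√(-14) - 269) = √(I*√14 - 269) = √(-269 + I*√14)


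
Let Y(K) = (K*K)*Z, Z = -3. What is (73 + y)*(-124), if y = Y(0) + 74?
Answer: -18228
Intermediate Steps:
Y(K) = -3*K² (Y(K) = (K*K)*(-3) = K²*(-3) = -3*K²)
y = 74 (y = -3*0² + 74 = -3*0 + 74 = 0 + 74 = 74)
(73 + y)*(-124) = (73 + 74)*(-124) = 147*(-124) = -18228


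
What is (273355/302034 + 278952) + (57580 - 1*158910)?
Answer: 53648156503/302034 ≈ 1.7762e+5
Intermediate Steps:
(273355/302034 + 278952) + (57580 - 1*158910) = (273355*(1/302034) + 278952) + (57580 - 158910) = (273355/302034 + 278952) - 101330 = 84253261723/302034 - 101330 = 53648156503/302034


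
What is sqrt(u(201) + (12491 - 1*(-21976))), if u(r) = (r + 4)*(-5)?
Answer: sqrt(33442) ≈ 182.87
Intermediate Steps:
u(r) = -20 - 5*r (u(r) = (4 + r)*(-5) = -20 - 5*r)
sqrt(u(201) + (12491 - 1*(-21976))) = sqrt((-20 - 5*201) + (12491 - 1*(-21976))) = sqrt((-20 - 1005) + (12491 + 21976)) = sqrt(-1025 + 34467) = sqrt(33442)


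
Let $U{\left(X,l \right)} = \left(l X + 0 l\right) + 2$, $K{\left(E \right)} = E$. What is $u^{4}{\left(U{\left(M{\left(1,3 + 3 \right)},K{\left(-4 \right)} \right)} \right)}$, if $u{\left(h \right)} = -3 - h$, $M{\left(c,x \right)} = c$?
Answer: $1$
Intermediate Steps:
$U{\left(X,l \right)} = 2 + X l$ ($U{\left(X,l \right)} = \left(X l + 0\right) + 2 = X l + 2 = 2 + X l$)
$u^{4}{\left(U{\left(M{\left(1,3 + 3 \right)},K{\left(-4 \right)} \right)} \right)} = \left(-3 - \left(2 + 1 \left(-4\right)\right)\right)^{4} = \left(-3 - \left(2 - 4\right)\right)^{4} = \left(-3 - -2\right)^{4} = \left(-3 + 2\right)^{4} = \left(-1\right)^{4} = 1$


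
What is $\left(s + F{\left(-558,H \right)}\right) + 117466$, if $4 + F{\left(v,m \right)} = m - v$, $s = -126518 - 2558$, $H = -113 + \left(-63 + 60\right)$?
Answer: $-11172$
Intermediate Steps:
$H = -116$ ($H = -113 - 3 = -116$)
$s = -129076$
$F{\left(v,m \right)} = -4 + m - v$ ($F{\left(v,m \right)} = -4 + \left(m - v\right) = -4 + m - v$)
$\left(s + F{\left(-558,H \right)}\right) + 117466 = \left(-129076 - -438\right) + 117466 = \left(-129076 + 438\right) + 117466 = -128638 + 117466 = -11172$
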